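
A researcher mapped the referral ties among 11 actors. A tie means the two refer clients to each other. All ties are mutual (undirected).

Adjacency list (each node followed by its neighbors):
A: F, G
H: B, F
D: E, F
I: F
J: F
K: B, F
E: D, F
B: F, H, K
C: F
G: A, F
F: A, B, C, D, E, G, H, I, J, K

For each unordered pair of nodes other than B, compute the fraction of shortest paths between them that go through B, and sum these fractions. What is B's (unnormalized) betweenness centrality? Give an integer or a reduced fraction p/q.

Pairs whose geodesics pass through B — K–H: 1/2.
All other pairs contribute 0.
Summing the contributions gives betweenness(B) = 1/2.

1/2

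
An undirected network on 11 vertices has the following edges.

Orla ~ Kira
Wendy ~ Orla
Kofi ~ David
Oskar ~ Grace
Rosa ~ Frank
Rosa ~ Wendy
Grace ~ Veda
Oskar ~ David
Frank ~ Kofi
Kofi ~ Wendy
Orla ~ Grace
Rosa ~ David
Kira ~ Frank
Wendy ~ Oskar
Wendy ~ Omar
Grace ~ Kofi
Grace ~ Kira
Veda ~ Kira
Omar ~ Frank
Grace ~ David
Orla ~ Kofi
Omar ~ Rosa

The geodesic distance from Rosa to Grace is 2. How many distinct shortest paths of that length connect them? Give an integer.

1

The shortest distance is 2, and the only length-2 path is Rosa–David–Grace. So there is exactly 1 shortest path.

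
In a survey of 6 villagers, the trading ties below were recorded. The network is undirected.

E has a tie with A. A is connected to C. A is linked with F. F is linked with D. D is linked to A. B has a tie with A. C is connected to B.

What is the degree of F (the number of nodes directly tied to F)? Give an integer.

2

F is directly tied to A and D. That is 2 neighbors, so the degree of F is 2.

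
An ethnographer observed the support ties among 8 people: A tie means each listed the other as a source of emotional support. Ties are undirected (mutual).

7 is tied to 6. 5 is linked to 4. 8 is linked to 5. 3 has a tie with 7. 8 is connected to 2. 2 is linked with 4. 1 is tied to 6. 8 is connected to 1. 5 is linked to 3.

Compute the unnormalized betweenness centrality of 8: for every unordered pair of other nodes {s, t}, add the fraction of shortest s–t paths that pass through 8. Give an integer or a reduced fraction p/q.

22/3

Pairs whose geodesics pass through 8 — 5–6: 1/2; 5–1: 1; 5–2: 1/2; 3–1: 1/2; 3–2: 1/2; 7–2: 2/3; 6–2: 1; 6–4: 2/3; 1–2: 1; 1–4: 2/2.
All other pairs contribute 0.
Summing the contributions gives betweenness(8) = 22/3.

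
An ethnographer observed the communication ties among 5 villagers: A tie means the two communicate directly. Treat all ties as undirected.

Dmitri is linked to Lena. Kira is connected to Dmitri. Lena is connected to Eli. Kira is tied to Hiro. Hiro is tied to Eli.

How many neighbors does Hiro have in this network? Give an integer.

Hiro is directly tied to Eli and Kira. That is 2 neighbors, so the degree of Hiro is 2.

2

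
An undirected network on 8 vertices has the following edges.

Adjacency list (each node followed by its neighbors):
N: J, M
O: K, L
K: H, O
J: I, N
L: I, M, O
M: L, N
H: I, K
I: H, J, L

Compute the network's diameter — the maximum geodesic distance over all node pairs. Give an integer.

Eccentricity of each node (its greatest distance to any other): H:3, I:2, J:3, K:4, L:2, M:3, N:4, O:3.
The maximum eccentricity is 4, realized for instance by the pair N–K via N – M – L – O – K. So the diameter is 4.

4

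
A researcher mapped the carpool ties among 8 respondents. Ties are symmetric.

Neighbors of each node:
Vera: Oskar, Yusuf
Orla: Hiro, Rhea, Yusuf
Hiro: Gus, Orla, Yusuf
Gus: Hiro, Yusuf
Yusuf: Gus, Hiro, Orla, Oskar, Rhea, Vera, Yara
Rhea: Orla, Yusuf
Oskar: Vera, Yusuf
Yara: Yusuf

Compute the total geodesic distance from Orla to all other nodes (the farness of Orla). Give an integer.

11

Distances from Orla: Gus:2, Hiro:1, Oskar:2, Rhea:1, Vera:2, Yara:2, Yusuf:1.
Sum = 2 + 1 + 2 + 1 + 2 + 2 + 1 = 11.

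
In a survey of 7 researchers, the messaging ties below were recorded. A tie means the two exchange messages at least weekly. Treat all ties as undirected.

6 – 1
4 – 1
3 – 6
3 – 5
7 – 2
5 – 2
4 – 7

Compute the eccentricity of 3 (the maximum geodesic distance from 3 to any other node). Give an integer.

Distances from 3: 1:2, 2:2, 4:3, 5:1, 6:1, 7:3.
The largest is 3 (to 4 and 7), so the eccentricity of 3 is 3.

3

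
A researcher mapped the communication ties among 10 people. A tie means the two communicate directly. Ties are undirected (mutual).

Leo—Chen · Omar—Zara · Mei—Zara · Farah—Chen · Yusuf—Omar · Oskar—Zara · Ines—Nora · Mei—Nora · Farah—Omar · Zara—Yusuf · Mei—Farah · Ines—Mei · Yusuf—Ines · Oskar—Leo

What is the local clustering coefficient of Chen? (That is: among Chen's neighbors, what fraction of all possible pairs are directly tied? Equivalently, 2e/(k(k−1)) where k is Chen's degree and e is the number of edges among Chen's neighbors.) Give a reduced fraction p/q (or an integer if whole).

Chen's neighbors: Farah and Leo (k = 2).
Possible neighbor pairs: C(2,2) = 1. Edges among them: none → e = 0.
Clustering(Chen) = 0/1.

0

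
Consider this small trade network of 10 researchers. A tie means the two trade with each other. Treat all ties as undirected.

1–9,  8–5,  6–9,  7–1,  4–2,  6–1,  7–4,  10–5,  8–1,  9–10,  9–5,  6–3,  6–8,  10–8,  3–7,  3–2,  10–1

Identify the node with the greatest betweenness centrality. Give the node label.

1

Unnormalized betweenness of each node: 1:631/60, 2:5/6, 3:107/15, 4:31/30, 5:1/4, 6:253/30, 7:479/60, 8:197/60, 9:197/60, 10:5/4.
1 has the largest value, 631/60, making it the main broker — the node through which the most shortest paths run.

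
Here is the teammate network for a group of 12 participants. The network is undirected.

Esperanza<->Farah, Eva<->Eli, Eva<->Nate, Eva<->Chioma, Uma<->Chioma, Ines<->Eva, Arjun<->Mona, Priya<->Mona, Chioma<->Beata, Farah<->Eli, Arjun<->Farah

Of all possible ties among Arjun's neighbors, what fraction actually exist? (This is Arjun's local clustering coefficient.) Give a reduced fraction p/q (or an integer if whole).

0

Arjun's neighbors: Farah and Mona (k = 2).
Possible neighbor pairs: C(2,2) = 1. Edges among them: none → e = 0.
Clustering(Arjun) = 0/1.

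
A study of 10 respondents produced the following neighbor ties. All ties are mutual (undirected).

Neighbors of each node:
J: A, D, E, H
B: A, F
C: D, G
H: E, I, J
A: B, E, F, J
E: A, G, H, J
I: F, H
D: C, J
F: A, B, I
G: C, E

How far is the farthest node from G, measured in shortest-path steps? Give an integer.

3

Distances from G: A:2, B:3, C:1, D:2, E:1, F:3, H:2, I:3, J:2.
The largest is 3 (to I, B, and F), so the eccentricity of G is 3.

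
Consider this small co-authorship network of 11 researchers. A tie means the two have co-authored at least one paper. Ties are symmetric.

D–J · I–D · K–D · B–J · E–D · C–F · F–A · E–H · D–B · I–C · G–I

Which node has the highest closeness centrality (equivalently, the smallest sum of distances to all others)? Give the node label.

D

Farness (sum of distances to all others) for each node — A:40, B:26, C:24, D:18, E:25, F:31, G:28, H:34, I:19, J:26, K:27.
The smallest farness is 18, for D, so D has the highest closeness.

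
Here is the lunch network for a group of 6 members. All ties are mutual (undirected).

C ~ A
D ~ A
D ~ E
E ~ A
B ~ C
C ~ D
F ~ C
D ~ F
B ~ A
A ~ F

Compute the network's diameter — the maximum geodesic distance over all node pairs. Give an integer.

Eccentricity of each node (its greatest distance to any other): A:1, B:2, C:2, D:2, E:2, F:2.
The maximum eccentricity is 2, realized for instance by the pair F–B via F – A – B. So the diameter is 2.

2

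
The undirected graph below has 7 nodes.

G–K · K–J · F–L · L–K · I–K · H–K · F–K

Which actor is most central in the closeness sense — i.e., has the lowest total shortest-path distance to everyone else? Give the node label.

K

Farness (sum of distances to all others) for each node — F:10, G:11, H:11, I:11, J:11, K:6, L:10.
The smallest farness is 6, for K, so K has the highest closeness.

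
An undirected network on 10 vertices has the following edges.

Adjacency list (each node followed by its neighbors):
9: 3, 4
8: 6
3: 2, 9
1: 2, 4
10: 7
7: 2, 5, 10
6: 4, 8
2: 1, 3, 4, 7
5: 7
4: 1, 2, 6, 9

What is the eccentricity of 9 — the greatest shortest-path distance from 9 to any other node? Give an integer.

Distances from 9: 1:2, 2:2, 3:1, 4:1, 5:4, 6:2, 7:3, 8:3, 10:4.
The largest is 4 (to 5 and 10), so the eccentricity of 9 is 4.

4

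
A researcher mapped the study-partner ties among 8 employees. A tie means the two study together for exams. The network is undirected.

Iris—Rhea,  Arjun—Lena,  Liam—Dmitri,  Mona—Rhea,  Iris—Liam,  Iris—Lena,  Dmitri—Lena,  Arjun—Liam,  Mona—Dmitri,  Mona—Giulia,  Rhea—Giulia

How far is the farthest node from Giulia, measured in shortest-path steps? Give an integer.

4

Distances from Giulia: Arjun:4, Dmitri:2, Iris:2, Lena:3, Liam:3, Mona:1, Rhea:1.
The largest is 4 (to Arjun), so the eccentricity of Giulia is 4.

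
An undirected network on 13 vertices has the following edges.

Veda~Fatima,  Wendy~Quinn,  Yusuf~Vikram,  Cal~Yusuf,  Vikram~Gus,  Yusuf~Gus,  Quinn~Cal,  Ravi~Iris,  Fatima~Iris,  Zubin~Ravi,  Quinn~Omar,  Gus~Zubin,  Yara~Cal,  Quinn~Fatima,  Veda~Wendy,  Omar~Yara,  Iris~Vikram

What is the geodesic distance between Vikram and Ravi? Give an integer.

One shortest route is Vikram – Iris – Ravi, which uses 2 edges, and Vikram and Ravi are not directly tied, so nothing shorter exists. So d(Vikram,Ravi) = 2.

2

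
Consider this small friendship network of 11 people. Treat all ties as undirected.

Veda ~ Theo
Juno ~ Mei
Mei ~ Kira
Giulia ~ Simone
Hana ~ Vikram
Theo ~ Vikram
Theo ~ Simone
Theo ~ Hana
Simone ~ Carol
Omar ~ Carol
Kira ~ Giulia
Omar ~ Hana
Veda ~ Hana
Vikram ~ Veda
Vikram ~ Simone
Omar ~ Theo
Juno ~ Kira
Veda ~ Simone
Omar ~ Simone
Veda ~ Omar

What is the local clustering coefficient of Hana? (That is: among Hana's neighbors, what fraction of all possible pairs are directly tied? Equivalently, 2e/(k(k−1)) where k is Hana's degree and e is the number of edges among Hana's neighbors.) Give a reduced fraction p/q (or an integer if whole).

5/6

Hana's neighbors: Omar, Theo, Veda, and Vikram (k = 4).
Possible neighbor pairs: C(4,2) = 6. Edges among them: Omar–Theo, Omar–Veda, Theo–Veda, Theo–Vikram, Veda–Vikram → e = 5.
Clustering(Hana) = 5/6.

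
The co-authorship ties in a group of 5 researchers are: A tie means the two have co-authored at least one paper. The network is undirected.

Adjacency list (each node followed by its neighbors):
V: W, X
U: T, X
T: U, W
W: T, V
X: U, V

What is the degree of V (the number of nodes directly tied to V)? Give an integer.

V is directly tied to W and X. That is 2 neighbors, so the degree of V is 2.

2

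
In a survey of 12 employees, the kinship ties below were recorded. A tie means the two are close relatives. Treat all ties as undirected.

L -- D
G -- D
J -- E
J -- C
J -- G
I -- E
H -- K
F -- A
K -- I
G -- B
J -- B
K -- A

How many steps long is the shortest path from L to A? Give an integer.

7

One shortest route is L – D – G – J – E – I – K – A, which uses 7 edges, and at distance 6 from L we only reach {K}, which does not include A. So d(L,A) = 7.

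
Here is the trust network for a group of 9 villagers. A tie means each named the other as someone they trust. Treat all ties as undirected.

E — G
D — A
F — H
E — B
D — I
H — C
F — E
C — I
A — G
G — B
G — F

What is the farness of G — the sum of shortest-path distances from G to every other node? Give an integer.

14

Distances from G: A:1, B:1, C:3, D:2, E:1, F:1, H:2, I:3.
Sum = 1 + 1 + 3 + 2 + 1 + 1 + 2 + 3 = 14.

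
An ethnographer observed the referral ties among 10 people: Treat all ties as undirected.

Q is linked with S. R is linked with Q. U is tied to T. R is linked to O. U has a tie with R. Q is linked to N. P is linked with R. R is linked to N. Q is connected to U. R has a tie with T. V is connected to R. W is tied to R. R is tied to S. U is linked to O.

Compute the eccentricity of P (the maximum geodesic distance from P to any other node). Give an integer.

2

Distances from P: N:2, O:2, Q:2, R:1, S:2, T:2, U:2, V:2, W:2.
The largest is 2 (to V, W, T, S, U, Q, N, and O), so the eccentricity of P is 2.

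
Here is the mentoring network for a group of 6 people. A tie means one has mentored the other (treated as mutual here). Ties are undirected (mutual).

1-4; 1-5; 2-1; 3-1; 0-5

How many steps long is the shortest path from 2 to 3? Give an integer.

One shortest route is 2 – 1 – 3, which uses 2 edges, and 2 and 3 are not directly tied, so nothing shorter exists. So d(2,3) = 2.

2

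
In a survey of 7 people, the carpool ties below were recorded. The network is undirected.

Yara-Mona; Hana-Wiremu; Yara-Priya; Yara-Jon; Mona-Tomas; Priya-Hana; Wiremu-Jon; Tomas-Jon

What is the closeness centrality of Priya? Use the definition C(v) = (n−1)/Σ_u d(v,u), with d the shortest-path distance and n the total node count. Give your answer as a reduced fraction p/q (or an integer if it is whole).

Distances from Priya: Hana:1, Jon:2, Mona:2, Tomas:3, Wiremu:2, Yara:1. Sum = 11.
n = 7, so closeness = 6/11.

6/11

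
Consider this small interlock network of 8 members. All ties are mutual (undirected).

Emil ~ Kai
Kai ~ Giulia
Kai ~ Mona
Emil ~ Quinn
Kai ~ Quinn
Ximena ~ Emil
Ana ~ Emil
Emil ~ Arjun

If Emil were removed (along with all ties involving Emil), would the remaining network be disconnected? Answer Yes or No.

Removing Emil leaves {Giulia, Kai, Mona, and Quinn} with no path to {Ana}, so the network splits into 4 components. Emil is a cut vertex.

Yes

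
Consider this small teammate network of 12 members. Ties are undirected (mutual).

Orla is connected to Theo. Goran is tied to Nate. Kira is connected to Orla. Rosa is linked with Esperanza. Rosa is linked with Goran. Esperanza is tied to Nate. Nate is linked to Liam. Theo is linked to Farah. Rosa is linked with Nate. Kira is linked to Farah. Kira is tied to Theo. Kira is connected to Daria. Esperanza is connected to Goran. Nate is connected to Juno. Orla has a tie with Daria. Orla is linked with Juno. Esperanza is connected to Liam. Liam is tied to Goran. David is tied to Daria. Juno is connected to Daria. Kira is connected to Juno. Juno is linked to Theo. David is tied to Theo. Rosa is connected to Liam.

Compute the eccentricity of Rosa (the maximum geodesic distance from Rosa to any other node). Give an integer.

Distances from Rosa: Daria:3, David:4, Esperanza:1, Farah:4, Goran:1, Juno:2, Kira:3, Liam:1, Nate:1, Orla:3, Theo:3.
The largest is 4 (to Farah and David), so the eccentricity of Rosa is 4.

4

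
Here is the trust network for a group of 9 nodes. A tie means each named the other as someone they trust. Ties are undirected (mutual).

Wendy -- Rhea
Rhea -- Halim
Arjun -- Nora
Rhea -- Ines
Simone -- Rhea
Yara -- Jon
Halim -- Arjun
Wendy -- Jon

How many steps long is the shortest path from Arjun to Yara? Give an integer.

One shortest route is Arjun – Halim – Rhea – Wendy – Jon – Yara, which uses 5 edges, and at distance 4 from Arjun we only reach {Jon}, which does not include Yara. So d(Arjun,Yara) = 5.

5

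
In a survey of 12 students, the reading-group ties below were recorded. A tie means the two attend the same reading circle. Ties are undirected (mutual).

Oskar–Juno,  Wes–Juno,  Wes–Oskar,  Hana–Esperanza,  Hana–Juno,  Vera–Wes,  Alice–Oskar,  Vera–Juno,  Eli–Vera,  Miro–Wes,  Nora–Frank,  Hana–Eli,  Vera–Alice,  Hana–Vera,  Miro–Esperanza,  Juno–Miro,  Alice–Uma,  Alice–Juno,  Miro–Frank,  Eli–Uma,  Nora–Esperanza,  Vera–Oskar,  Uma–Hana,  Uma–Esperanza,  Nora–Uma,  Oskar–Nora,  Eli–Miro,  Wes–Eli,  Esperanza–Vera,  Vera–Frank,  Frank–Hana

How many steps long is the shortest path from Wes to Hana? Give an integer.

2

One shortest route is Wes – Eli – Hana, which uses 2 edges, and Wes and Hana are not directly tied, so nothing shorter exists. So d(Wes,Hana) = 2.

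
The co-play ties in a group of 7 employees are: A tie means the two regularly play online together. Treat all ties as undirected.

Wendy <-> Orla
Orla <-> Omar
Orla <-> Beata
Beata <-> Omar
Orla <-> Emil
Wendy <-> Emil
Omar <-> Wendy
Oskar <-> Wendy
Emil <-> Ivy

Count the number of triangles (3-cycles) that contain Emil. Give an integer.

Emil's neighbors: Ivy, Orla, and Wendy.
Neighbor pairs that are themselves tied: Emil–Orla–Wendy. Each forms one triangle with Emil, for 1 in total.

1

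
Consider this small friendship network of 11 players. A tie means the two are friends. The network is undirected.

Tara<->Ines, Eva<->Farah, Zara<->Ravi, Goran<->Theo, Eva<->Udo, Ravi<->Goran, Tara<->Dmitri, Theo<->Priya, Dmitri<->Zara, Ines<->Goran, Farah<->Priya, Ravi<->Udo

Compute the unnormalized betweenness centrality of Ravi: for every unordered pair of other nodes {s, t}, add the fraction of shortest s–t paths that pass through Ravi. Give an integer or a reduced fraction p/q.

18

Pairs whose geodesics pass through Ravi — Dmitri–Udo: 1; Dmitri–Eva: 1; Dmitri–Farah: 1; Dmitri–Priya: 1/2; Dmitri–Theo: 1/2; Dmitri–Goran: 1/2; Zara–Udo: 1; Zara–Eva: 1; Zara–Farah: 1; Zara–Priya: 1; Zara–Theo: 1; Zara–Goran: 1; Zara–Ines: 1/2; Udo–Theo: 1 … (+6 more pairs).
All other pairs contribute 0.
Summing the contributions gives betweenness(Ravi) = 18.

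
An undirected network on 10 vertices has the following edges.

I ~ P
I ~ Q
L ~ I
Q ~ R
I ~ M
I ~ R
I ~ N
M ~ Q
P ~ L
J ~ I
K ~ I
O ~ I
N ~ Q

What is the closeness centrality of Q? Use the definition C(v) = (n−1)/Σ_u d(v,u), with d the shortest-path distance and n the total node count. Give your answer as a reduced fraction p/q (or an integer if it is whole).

9/14

Distances from Q: I:1, J:2, K:2, L:2, M:1, N:1, O:2, P:2, R:1. Sum = 14.
n = 10, so closeness = 9/14.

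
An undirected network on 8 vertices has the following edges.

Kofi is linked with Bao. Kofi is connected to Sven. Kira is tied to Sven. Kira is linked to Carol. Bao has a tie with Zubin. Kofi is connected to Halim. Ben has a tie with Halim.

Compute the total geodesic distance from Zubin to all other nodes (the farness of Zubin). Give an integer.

22

Distances from Zubin: Bao:1, Ben:4, Carol:5, Halim:3, Kira:4, Kofi:2, Sven:3.
Sum = 1 + 4 + 5 + 3 + 4 + 2 + 3 = 22.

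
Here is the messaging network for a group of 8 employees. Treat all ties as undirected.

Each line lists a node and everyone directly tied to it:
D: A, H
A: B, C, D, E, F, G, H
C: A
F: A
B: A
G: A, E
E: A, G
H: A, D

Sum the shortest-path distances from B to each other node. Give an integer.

Distances from B: A:1, C:2, D:2, E:2, F:2, G:2, H:2.
Sum = 1 + 2 + 2 + 2 + 2 + 2 + 2 = 13.

13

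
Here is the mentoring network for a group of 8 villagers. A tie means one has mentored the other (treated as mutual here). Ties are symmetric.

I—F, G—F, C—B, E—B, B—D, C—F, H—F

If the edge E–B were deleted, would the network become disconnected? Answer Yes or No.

Yes

Without the E–B edge there is no alternate route between E and B, so the network disconnects. It is a bridge.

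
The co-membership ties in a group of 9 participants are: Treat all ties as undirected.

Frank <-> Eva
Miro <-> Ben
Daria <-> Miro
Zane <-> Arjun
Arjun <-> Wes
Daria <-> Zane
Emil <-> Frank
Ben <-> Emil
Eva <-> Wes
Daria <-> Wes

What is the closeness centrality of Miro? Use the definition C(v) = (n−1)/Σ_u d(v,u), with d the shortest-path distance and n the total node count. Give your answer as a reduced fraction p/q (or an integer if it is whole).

8/17

Distances from Miro: Arjun:3, Ben:1, Daria:1, Emil:2, Eva:3, Frank:3, Wes:2, Zane:2. Sum = 17.
n = 9, so closeness = 8/17.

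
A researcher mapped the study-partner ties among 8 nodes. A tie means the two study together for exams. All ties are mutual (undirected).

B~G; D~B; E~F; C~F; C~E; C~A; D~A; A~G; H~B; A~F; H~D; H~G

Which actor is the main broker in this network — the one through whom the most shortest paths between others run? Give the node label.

Unnormalized betweenness of each node: A:37/3, B:1/3, C:5/2, D:4, E:0, F:5/2, G:4, H:1/3.
A has the largest value, 37/3, making it the main broker — the node through which the most shortest paths run.

A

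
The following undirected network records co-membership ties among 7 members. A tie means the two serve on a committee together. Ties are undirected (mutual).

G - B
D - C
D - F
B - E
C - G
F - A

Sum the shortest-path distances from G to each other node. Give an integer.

Distances from G: A:4, B:1, C:1, D:2, E:2, F:3.
Sum = 4 + 1 + 1 + 2 + 2 + 3 = 13.

13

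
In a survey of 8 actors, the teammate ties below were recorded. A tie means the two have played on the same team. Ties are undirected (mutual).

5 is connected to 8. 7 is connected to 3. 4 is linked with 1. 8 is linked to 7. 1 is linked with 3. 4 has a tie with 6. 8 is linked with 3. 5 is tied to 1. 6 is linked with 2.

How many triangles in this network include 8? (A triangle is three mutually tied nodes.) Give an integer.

8's neighbors: 3, 5, and 7.
Neighbor pairs that are themselves tied: 8–3–7. Each forms one triangle with 8, for 1 in total.

1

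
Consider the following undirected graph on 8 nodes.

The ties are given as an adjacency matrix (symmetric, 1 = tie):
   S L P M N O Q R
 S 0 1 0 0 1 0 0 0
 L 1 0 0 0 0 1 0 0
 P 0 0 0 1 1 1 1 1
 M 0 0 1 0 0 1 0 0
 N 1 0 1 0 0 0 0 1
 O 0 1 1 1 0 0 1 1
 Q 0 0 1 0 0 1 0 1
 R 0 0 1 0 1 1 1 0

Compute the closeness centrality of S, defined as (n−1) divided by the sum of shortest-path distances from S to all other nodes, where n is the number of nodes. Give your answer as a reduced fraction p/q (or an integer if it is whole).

1/2

Distances from S: L:1, M:3, N:1, O:2, P:2, Q:3, R:2. Sum = 14.
n = 8, so closeness = 7/14 = 1/2.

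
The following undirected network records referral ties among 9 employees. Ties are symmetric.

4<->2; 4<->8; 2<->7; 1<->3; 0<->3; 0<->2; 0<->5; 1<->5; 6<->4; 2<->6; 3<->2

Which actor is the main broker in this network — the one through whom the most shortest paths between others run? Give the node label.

2

Unnormalized betweenness of each node: 0:11/2, 1:1/2, 2:19, 3:11/2, 4:7, 5:1/2, 6:0, 7:0, 8:0.
2 has the largest value, 19, making it the main broker — the node through which the most shortest paths run.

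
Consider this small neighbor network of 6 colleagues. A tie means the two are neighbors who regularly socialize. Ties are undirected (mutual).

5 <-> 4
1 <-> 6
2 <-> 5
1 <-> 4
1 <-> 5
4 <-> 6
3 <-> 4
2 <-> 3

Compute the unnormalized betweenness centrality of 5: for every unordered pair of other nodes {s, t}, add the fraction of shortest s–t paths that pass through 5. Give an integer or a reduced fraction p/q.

13/6

Pairs whose geodesics pass through 5 — 6–2: 2/3; 1–2: 1; 2–4: 1/2.
All other pairs contribute 0.
Summing the contributions gives betweenness(5) = 13/6.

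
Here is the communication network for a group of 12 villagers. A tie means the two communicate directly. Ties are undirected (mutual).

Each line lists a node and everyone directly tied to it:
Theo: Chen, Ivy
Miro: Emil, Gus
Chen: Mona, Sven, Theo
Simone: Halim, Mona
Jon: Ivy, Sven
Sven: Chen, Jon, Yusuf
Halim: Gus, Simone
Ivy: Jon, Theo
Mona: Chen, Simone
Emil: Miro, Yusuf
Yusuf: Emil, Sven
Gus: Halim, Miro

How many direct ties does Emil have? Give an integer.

Emil is directly tied to Miro and Yusuf. That is 2 neighbors, so the degree of Emil is 2.

2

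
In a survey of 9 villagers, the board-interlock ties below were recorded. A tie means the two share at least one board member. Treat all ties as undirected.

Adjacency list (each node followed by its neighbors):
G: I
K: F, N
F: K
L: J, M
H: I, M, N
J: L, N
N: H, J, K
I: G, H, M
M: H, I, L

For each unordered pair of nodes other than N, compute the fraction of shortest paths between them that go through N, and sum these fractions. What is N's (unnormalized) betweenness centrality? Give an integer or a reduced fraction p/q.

14

Pairs whose geodesics pass through N — L–K: 1; L–F: 1; H–K: 1; H–F: 1; H–J: 1; M–K: 1; M–F: 1; I–K: 1; I–F: 1; I–J: 1/2; G–K: 1; G–F: 1; G–J: 1/2; K–J: 1 … (+1 more pairs).
All other pairs contribute 0.
Summing the contributions gives betweenness(N) = 14.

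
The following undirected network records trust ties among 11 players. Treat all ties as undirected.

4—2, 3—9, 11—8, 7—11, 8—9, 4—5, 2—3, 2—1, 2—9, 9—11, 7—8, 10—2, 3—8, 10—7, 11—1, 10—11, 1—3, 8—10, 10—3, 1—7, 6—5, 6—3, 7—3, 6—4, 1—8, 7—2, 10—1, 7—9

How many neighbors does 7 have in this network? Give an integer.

7 is directly tied to 1, 2, 3, 8, 9, 10, and 11. That is 7 neighbors, so the degree of 7 is 7.

7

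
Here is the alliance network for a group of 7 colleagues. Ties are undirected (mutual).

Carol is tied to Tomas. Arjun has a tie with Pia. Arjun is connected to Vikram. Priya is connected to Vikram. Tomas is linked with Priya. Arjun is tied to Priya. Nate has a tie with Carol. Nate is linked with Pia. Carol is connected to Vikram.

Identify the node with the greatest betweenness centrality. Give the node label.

Unnormalized betweenness of each node: Arjun:17/6, Carol:11/3, Nate:3/2, Pia:4/3, Priya:2, Tomas:5/6, Vikram:11/6.
Carol has the largest value, 11/3, making it the main broker — the node through which the most shortest paths run.

Carol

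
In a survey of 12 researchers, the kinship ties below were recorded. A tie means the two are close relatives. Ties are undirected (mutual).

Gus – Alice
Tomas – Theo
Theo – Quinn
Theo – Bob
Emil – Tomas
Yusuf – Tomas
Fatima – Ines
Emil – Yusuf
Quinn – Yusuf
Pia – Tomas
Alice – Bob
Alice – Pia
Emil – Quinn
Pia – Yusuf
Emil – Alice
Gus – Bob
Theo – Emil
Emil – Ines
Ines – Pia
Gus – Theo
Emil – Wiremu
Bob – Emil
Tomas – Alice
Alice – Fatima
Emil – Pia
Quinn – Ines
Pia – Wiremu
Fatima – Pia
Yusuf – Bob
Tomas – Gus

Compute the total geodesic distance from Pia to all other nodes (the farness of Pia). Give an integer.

15

Distances from Pia: Alice:1, Bob:2, Emil:1, Fatima:1, Gus:2, Ines:1, Quinn:2, Theo:2, Tomas:1, Wiremu:1, Yusuf:1.
Sum = 1 + 2 + 1 + 1 + 2 + 1 + 2 + 2 + 1 + 1 + 1 = 15.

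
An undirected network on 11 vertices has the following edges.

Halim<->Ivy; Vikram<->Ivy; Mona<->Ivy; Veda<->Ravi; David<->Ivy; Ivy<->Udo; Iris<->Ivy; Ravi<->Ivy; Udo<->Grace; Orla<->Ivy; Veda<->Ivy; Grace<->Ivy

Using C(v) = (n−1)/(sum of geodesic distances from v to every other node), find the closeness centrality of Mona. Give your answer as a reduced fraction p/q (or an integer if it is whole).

10/19

Distances from Mona: David:2, Grace:2, Halim:2, Iris:2, Ivy:1, Orla:2, Ravi:2, Udo:2, Veda:2, Vikram:2. Sum = 19.
n = 11, so closeness = 10/19.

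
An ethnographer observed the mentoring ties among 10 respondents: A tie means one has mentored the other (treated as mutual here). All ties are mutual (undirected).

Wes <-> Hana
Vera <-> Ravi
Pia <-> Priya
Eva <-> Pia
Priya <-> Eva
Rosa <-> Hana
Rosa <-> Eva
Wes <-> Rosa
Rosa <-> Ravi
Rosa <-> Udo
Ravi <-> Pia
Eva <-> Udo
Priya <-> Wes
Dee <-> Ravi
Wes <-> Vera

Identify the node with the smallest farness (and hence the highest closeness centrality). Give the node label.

Farness (sum of distances to all others) for each node — Dee:22, Eva:16, Hana:18, Pia:16, Priya:16, Ravi:14, Rosa:13, Udo:18, Vera:18, Wes:15.
The smallest farness is 13, for Rosa, so Rosa has the highest closeness.

Rosa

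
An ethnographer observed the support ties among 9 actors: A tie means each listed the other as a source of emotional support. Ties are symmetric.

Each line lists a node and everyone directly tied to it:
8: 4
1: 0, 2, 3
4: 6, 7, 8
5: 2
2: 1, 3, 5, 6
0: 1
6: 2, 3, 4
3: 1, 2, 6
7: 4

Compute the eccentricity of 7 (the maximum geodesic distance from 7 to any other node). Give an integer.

Distances from 7: 0:5, 1:4, 2:3, 3:3, 4:1, 5:4, 6:2, 8:2.
The largest is 5 (to 0), so the eccentricity of 7 is 5.

5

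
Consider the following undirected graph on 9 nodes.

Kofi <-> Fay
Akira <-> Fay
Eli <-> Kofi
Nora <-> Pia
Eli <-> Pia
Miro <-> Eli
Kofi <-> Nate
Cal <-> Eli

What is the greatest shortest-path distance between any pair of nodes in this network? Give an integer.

5

Eccentricity of each node (its greatest distance to any other): Akira:5, Cal:4, Eli:3, Fay:4, Kofi:3, Miro:4, Nate:4, Nora:5, Pia:4.
The maximum eccentricity is 5, realized for instance by the pair Nora–Akira via Nora – Pia – Eli – Kofi – Fay – Akira. So the diameter is 5.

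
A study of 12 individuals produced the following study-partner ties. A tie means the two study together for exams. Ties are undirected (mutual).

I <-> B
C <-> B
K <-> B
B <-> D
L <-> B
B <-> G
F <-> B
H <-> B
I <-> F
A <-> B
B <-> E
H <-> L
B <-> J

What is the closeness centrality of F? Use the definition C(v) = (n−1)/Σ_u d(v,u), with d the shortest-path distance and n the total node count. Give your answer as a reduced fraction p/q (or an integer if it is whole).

Distances from F: A:2, B:1, C:2, D:2, E:2, G:2, H:2, I:1, J:2, K:2, L:2. Sum = 20.
n = 12, so closeness = 11/20.

11/20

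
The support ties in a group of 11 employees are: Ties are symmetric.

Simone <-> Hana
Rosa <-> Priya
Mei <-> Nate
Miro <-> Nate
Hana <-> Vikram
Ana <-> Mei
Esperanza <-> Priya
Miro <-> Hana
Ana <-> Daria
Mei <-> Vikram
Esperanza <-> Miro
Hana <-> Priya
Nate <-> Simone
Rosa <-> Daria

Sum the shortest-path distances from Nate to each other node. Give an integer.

Distances from Nate: Ana:2, Daria:3, Esperanza:2, Hana:2, Mei:1, Miro:1, Priya:3, Rosa:4, Simone:1, Vikram:2.
Sum = 2 + 3 + 2 + 2 + 1 + 1 + 3 + 4 + 1 + 2 = 21.

21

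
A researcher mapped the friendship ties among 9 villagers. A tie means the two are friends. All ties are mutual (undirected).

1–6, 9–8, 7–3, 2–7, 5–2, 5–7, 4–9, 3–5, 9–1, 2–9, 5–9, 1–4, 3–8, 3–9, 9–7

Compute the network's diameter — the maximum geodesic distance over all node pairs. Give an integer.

Eccentricity of each node (its greatest distance to any other): 1:2, 2:3, 3:3, 4:2, 5:3, 6:3, 7:3, 8:3, 9:2.
The maximum eccentricity is 3, realized for instance by the pair 8–6 via 8 – 9 – 1 – 6. So the diameter is 3.

3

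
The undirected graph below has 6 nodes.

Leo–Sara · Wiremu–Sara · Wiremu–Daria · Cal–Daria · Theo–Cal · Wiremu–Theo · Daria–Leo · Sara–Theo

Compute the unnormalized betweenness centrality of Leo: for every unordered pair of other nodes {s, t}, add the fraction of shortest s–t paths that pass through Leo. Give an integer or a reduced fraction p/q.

1/2

Pairs whose geodesics pass through Leo — Daria–Sara: 1/2.
All other pairs contribute 0.
Summing the contributions gives betweenness(Leo) = 1/2.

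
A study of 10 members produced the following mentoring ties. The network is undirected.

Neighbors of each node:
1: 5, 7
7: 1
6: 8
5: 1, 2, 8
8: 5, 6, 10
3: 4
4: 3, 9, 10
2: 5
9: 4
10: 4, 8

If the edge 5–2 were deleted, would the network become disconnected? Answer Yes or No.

Without the 5–2 edge there is no alternate route between 5 and 2, so the network disconnects. It is a bridge.

Yes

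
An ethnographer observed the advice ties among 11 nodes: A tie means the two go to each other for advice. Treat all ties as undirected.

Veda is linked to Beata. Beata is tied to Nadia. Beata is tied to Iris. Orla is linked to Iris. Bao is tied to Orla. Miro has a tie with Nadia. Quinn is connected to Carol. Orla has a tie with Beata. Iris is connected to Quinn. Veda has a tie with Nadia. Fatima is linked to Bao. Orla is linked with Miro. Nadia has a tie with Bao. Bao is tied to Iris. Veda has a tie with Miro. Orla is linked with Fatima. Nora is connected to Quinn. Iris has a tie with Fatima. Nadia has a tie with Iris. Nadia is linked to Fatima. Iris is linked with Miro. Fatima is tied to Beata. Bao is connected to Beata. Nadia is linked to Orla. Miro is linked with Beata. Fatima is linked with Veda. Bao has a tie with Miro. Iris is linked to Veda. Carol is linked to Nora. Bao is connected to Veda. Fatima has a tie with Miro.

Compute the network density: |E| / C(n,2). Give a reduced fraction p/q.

There are 31 edges and 11 nodes, so the maximum possible is C(11,2) = 55.
Density = 31/55.

31/55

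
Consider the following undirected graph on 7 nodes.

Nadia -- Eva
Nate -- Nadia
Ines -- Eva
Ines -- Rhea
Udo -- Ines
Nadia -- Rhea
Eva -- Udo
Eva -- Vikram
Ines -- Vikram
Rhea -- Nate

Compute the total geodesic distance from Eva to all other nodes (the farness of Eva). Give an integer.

Distances from Eva: Ines:1, Nadia:1, Nate:2, Rhea:2, Udo:1, Vikram:1.
Sum = 1 + 1 + 2 + 2 + 1 + 1 = 8.

8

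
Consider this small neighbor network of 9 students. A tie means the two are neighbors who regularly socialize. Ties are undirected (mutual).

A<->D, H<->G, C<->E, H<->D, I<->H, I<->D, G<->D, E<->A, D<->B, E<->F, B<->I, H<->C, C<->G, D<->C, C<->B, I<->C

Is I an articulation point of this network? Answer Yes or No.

Even without I, every remaining node can still reach every other (the residual graph is connected), so I is not a cut vertex.

No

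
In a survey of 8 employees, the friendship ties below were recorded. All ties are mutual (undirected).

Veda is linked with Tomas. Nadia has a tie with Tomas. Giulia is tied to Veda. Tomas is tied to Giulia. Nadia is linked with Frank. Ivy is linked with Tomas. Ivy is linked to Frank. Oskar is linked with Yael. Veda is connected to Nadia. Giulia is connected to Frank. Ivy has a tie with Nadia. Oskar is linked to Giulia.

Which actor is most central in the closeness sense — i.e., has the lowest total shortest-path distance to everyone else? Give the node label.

Giulia

Farness (sum of distances to all others) for each node — Frank:12, Giulia:10, Ivy:14, Nadia:13, Oskar:14, Tomas:11, Veda:12, Yael:20.
The smallest farness is 10, for Giulia, so Giulia has the highest closeness.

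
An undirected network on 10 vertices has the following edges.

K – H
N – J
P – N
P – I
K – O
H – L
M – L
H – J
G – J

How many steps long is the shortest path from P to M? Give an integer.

One shortest route is P – N – J – H – L – M, which uses 5 edges, and at distance 4 from P we only reach {K, L}, which does not include M. So d(P,M) = 5.

5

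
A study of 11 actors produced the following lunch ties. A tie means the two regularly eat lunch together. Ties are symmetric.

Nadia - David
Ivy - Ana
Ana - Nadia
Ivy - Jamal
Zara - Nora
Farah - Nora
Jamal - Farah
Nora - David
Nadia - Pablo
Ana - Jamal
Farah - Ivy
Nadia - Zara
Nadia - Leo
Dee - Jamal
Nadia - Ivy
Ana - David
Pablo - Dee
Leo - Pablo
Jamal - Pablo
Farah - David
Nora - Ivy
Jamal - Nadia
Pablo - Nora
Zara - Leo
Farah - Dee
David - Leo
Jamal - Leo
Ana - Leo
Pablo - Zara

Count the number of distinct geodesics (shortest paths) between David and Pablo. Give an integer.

The shortest distance is 2. The length-2 paths are: David–Nora–Pablo; David–Leo–Pablo; David–Nadia–Pablo.
That gives 3 distinct shortest paths.

3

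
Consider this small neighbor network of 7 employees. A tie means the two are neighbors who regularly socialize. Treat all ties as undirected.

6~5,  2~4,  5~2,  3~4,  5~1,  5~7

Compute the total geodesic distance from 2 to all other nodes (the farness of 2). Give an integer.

Distances from 2: 1:2, 3:2, 4:1, 5:1, 6:2, 7:2.
Sum = 2 + 2 + 1 + 1 + 2 + 2 = 10.

10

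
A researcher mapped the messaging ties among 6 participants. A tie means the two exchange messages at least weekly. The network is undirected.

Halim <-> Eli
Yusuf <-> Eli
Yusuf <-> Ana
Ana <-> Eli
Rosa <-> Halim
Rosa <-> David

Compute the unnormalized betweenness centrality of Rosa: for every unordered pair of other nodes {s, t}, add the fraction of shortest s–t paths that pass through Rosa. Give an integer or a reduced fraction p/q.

4

Pairs whose geodesics pass through Rosa — Ana–David: 1; Eli–David: 1; Yusuf–David: 1; Halim–David: 1.
All other pairs contribute 0.
Summing the contributions gives betweenness(Rosa) = 4.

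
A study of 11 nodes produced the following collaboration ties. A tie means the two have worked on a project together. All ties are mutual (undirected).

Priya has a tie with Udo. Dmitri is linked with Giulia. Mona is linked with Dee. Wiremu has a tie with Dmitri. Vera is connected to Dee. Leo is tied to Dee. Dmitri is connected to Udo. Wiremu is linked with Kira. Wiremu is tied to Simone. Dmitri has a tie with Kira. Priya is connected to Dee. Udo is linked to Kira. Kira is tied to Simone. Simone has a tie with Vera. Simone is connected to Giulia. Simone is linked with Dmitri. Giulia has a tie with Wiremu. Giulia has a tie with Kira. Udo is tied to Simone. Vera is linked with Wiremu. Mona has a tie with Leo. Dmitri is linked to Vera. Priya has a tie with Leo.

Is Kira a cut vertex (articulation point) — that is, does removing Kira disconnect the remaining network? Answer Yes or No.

No

Even without Kira, every remaining node can still reach every other (the residual graph is connected), so Kira is not a cut vertex.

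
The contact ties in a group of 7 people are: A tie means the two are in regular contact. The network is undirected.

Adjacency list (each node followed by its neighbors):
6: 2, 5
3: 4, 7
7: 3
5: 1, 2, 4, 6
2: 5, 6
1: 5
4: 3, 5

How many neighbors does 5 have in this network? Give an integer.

4

5 is directly tied to 1, 2, 4, and 6. That is 4 neighbors, so the degree of 5 is 4.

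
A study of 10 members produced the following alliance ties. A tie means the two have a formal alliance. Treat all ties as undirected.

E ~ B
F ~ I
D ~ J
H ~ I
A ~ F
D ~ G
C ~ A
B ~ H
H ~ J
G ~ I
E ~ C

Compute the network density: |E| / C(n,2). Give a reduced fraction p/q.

There are 11 edges and 10 nodes, so the maximum possible is C(10,2) = 45.
Density = 11/45.

11/45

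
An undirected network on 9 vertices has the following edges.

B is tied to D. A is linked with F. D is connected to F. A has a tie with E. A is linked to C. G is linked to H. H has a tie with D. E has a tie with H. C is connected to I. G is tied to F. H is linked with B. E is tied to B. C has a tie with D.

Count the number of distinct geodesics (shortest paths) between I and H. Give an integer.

The shortest distance is 3, and the only length-3 path is I–C–D–H. So there is exactly 1 shortest path.

1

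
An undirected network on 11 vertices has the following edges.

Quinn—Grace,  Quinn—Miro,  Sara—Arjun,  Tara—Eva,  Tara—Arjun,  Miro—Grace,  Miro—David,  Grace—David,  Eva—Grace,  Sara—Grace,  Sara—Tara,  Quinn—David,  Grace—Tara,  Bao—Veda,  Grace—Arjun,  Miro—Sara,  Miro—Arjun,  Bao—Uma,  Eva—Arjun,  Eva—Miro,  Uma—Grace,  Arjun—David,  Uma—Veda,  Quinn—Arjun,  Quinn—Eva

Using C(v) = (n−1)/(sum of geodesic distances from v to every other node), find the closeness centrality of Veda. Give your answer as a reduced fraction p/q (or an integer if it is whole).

Distances from Veda: Arjun:3, Bao:1, David:3, Eva:3, Grace:2, Miro:3, Quinn:3, Sara:3, Tara:3, Uma:1. Sum = 25.
n = 11, so closeness = 10/25 = 2/5.

2/5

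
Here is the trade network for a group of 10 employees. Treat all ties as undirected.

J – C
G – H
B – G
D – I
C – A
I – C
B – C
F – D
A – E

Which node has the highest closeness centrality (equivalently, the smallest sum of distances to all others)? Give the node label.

Farness (sum of distances to all others) for each node — A:22, B:20, C:16, D:26, E:30, F:34, G:26, H:34, I:20, J:24.
The smallest farness is 16, for C, so C has the highest closeness.

C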